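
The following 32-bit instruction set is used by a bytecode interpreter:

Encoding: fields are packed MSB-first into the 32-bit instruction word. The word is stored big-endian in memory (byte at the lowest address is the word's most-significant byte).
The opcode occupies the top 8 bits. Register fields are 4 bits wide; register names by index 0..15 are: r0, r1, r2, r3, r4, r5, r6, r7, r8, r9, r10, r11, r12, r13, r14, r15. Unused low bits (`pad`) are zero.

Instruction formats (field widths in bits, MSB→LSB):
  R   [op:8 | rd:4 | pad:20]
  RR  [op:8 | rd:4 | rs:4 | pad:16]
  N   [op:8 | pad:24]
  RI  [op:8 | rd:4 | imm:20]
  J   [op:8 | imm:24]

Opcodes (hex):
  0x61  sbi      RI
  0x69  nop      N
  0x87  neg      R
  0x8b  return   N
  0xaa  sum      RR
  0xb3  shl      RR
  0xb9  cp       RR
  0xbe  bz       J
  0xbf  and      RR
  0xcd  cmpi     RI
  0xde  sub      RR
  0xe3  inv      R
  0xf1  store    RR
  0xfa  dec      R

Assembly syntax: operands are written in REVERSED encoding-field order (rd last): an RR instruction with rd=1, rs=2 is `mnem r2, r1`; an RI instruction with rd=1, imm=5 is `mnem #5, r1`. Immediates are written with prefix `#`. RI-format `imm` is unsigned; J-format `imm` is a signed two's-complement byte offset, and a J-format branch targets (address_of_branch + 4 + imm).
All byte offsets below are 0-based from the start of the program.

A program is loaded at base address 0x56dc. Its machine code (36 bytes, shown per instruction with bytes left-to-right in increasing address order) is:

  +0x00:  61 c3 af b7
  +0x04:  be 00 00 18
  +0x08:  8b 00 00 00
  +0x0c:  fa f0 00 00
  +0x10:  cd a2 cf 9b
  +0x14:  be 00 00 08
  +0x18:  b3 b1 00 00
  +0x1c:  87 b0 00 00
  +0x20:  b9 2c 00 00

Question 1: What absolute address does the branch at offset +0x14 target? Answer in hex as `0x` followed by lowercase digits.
0x56fc

+0x14: be 00 00 08 ⇒ word 0xbe000008 (big)
  op=0xbe000008>>24=0xbe ⇒ bz (J)
  imm: (w>>0)&0xffffff=0x8 → #8
  target = base 0x56dc + off 0x14 + 4 + imm 8 = 0x56fc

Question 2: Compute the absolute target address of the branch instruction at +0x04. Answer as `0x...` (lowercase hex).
[04] be 00 00 18 → 0xbe000018
  opcode bits[31:24]=0xbe: bz/J
  imm: (w>>0)&0xffffff=0x18 → #24
  target = base 0x56dc + off 0x04 + 4 + imm 24 = 0x56fc

0x56fc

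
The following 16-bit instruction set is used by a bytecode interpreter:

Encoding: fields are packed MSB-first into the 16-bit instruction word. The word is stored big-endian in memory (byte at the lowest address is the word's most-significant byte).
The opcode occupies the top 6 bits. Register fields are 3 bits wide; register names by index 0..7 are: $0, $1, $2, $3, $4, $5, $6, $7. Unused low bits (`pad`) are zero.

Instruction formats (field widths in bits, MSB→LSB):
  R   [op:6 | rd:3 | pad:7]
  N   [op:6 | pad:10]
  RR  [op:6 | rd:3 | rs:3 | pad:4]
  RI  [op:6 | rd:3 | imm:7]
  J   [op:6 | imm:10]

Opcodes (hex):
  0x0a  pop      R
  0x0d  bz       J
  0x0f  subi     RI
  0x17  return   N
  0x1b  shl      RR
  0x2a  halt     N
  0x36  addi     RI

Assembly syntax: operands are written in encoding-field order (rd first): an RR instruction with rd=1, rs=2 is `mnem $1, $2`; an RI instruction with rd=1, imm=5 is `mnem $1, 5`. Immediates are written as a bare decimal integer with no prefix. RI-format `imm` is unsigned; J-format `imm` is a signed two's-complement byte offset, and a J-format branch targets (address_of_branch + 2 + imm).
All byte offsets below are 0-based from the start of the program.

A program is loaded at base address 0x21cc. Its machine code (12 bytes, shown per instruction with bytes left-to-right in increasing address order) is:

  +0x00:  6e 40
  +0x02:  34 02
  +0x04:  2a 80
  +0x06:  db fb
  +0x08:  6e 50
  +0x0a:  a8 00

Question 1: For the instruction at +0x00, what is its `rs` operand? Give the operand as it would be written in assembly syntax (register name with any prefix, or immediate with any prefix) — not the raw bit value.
off 0x00: read 6e 40 as big → 0x6e40
  opcode bits[15:10]=0x1b: shl/RR
  [9:7] rd=4 = $4
  [6:4] rs=4 = $4

$4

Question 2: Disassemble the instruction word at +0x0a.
@+0a  big-endian(a8 00) = 0xa800
  opcode bits[15:10]=0x2a: halt/N

halt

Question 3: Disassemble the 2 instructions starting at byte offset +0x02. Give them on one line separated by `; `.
+0x02: 34 02 ⇒ word 0x3402 (big)
  op=0x3402>>10=0xd ⇒ bz (J)
  [9:0] imm=2 = 2
+0x04: 2a 80 ⇒ word 0x2a80 (big)
  op=0x2a80>>10=0xa ⇒ pop (R)
  [9:7] rd=5 = $5

bz 2; pop $5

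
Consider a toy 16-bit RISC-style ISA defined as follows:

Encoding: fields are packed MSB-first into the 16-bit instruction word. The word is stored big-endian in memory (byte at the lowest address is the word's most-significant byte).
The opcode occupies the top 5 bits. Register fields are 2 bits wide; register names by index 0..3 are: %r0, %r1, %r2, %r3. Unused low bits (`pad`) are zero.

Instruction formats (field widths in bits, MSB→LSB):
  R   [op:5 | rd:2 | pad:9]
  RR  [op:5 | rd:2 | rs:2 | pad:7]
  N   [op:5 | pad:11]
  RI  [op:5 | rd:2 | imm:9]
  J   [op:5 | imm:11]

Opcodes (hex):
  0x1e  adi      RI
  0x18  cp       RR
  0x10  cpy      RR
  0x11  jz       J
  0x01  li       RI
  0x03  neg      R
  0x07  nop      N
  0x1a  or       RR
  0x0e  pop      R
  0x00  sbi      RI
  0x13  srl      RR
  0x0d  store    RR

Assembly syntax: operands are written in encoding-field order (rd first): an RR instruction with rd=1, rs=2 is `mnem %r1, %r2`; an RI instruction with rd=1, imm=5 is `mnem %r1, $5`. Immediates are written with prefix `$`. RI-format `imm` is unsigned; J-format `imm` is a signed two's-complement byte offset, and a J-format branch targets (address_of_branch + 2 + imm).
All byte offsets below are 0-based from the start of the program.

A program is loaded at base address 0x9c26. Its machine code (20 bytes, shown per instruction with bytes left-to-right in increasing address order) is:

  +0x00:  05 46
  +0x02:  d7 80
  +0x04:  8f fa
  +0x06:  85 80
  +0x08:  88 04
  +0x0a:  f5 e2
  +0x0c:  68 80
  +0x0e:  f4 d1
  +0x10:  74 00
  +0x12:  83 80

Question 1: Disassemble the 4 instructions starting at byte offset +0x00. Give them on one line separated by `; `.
sbi %r2, $326; or %r3, %r3; jz $-6; cpy %r2, %r3

off 0x00: read 05 46 as big → 0x0546
  opcode bits[15:11]=0x0: sbi/RI
  [10:9] rd=2 = %r2
  [8:0] imm=326 = $326
off 0x02: read d7 80 as big → 0xd780
  opcode bits[15:11]=0x1a: or/RR
  [10:9] rd=3 = %r3
  [8:7] rs=3 = %r3
off 0x04: read 8f fa as big → 0x8ffa
  opcode bits[15:11]=0x11: jz/J
  [10:0] imm=2042 (s11→-6) = $-6
off 0x06: read 85 80 as big → 0x8580
  opcode bits[15:11]=0x10: cpy/RR
  [10:9] rd=2 = %r2
  [8:7] rs=3 = %r3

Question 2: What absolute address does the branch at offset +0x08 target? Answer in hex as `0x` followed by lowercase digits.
[08] 88 04 → 0x8804
  op=0x8804>>11=0x11 ⇒ jz (J)
  imm@[10:0]=0x4 ⇒ $4
  target = base 0x9c26 + off 0x08 + 2 + imm 4 = 0x9c34

0x9c34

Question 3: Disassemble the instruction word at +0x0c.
store %r0, %r1

off 0x0c: read 68 80 as big → 0x6880
  op=0x6880>>11=0xd ⇒ store (RR)
  rd: (w>>9)&0x3=0x0 → %r0
  rs: (w>>7)&0x3=0x1 → %r1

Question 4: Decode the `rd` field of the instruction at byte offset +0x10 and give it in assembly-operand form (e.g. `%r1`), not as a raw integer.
%r2

[10] 74 00 → 0x7400
  top 5b → 0xe → pop [R]
  [10:9] rd=2 = %r2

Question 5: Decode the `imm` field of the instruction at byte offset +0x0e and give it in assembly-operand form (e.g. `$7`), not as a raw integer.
off 0x0e: read f4 d1 as big → 0xf4d1
  top 5b → 0x1e → adi [RI]
  rd@[10:9]=0x2 ⇒ %r2
  imm@[8:0]=0xd1 ⇒ $209

$209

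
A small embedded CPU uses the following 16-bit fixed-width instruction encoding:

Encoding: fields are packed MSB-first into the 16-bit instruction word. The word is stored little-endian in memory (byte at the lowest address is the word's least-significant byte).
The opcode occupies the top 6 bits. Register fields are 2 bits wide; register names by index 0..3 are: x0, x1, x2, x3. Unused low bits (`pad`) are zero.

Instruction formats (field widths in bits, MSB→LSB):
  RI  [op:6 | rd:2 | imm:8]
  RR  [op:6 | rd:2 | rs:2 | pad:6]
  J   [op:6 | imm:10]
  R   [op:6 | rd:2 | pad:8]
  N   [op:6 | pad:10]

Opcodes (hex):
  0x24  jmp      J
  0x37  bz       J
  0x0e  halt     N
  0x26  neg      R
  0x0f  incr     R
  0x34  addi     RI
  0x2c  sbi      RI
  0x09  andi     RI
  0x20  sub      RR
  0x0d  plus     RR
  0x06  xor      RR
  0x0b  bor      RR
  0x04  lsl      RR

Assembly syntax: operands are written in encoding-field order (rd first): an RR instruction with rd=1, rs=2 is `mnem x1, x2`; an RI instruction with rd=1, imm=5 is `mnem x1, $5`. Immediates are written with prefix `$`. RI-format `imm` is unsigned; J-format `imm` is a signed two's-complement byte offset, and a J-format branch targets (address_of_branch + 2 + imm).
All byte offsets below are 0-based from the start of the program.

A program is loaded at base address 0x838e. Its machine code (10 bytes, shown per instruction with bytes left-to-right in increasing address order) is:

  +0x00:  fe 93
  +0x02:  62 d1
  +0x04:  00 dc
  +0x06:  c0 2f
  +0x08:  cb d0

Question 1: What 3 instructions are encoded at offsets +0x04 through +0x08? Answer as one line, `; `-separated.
bz $0; bor x3, x3; addi x0, $203

@+04  little-endian(00 dc) = 0xdc00
  op=0xdc00>>10=0x37 ⇒ bz (J)
  [9:0] imm=0 = $0
@+06  little-endian(c0 2f) = 0x2fc0
  op=0x2fc0>>10=0xb ⇒ bor (RR)
  [9:8] rd=3 = x3
  [7:6] rs=3 = x3
@+08  little-endian(cb d0) = 0xd0cb
  op=0xd0cb>>10=0x34 ⇒ addi (RI)
  [9:8] rd=0 = x0
  [7:0] imm=203 = $203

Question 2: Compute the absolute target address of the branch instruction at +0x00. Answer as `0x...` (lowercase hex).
+0x00: fe 93 ⇒ word 0x93fe (little)
  top 6b → 0x24 → jmp [J]
  imm@[9:0]=0x3fe (s10→-2) ⇒ $-2
  target = base 0x838e + off 0x00 + 2 + imm -2 = 0x838e

0x838e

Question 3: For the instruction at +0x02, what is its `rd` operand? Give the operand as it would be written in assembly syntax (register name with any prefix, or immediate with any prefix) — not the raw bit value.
x1

@+02  little-endian(62 d1) = 0xd162
  op=0xd162>>10=0x34 ⇒ addi (RI)
  rd@[9:8]=0x1 ⇒ x1
  imm@[7:0]=0x62 ⇒ $98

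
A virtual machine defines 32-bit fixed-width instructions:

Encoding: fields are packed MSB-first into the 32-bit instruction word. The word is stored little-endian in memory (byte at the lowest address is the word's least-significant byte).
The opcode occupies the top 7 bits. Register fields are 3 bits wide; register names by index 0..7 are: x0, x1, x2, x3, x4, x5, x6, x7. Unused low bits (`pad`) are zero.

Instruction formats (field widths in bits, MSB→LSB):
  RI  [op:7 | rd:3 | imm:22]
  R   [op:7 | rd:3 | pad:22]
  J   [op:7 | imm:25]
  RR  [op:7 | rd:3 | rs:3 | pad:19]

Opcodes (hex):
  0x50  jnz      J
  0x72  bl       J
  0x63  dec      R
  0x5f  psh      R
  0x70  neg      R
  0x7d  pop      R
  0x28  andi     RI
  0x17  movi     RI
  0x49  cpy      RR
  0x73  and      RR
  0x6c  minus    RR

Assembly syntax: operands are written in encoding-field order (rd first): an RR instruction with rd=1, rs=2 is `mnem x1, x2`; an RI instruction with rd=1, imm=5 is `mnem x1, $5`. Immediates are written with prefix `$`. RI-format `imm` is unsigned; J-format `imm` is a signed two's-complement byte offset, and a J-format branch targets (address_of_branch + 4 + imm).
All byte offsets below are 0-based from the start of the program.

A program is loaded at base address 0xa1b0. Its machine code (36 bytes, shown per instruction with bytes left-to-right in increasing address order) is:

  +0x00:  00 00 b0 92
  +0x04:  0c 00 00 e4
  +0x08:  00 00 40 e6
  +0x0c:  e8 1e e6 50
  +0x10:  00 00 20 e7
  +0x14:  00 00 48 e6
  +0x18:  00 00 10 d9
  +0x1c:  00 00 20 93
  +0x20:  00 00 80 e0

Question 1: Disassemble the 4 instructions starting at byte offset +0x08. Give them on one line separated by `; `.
and x1, x0; andi x3, $2498280; and x4, x4; and x1, x1

@+08  little-endian(00 00 40 e6) = 0xe6400000
  op=0xe6400000>>25=0x73 ⇒ and (RR)
  rd: (w>>22)&0x7=0x1 → x1
  rs: (w>>19)&0x7=0x0 → x0
@+0c  little-endian(e8 1e e6 50) = 0x50e61ee8
  op=0x50e61ee8>>25=0x28 ⇒ andi (RI)
  rd: (w>>22)&0x7=0x3 → x3
  imm: (w>>0)&0x3fffff=0x261ee8 → $2498280
@+10  little-endian(00 00 20 e7) = 0xe7200000
  op=0xe7200000>>25=0x73 ⇒ and (RR)
  rd: (w>>22)&0x7=0x4 → x4
  rs: (w>>19)&0x7=0x4 → x4
@+14  little-endian(00 00 48 e6) = 0xe6480000
  op=0xe6480000>>25=0x73 ⇒ and (RR)
  rd: (w>>22)&0x7=0x1 → x1
  rs: (w>>19)&0x7=0x1 → x1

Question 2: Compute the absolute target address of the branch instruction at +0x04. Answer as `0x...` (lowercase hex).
off 0x04: read 0c 00 00 e4 as little → 0xe400000c
  top 7b → 0x72 → bl [J]
  [24:0] imm=12 = $12
  target = base 0xa1b0 + off 0x04 + 4 + imm 12 = 0xa1c4

0xa1c4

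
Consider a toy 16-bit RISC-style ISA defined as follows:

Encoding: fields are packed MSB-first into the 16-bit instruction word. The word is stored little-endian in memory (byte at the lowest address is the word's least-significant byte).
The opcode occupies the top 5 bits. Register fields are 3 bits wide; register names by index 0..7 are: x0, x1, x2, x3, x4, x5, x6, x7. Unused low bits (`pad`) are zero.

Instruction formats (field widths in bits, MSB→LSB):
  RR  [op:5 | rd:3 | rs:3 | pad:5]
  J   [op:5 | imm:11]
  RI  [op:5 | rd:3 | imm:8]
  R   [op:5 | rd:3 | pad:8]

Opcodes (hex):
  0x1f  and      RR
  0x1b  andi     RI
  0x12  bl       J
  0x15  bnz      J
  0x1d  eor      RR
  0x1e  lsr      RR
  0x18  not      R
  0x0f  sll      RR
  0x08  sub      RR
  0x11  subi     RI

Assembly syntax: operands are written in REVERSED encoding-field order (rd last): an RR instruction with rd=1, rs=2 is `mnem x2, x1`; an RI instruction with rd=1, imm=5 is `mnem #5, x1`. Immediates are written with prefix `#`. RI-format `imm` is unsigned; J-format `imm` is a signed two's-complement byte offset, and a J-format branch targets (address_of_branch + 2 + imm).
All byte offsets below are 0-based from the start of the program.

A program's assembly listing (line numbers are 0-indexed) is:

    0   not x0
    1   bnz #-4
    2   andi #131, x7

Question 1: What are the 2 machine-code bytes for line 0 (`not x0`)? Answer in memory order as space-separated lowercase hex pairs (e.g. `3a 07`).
L0: not op=0x18:5|rd=0:3|pad=0:8 ⇒ 0xc000 ⇒ little 00 c0

00 c0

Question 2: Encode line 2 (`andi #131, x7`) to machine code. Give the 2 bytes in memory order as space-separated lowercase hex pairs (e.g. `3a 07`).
83 df

2. andi fields op=0x1b:5|rd=7:3|imm=131:8 → word df83h → 83 df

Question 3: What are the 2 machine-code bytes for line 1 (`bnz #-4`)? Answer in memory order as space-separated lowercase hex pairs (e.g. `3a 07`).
fc af

L1: bnz op=0x15:5|imm=-4:11 ⇒ 0xaffc ⇒ little fc af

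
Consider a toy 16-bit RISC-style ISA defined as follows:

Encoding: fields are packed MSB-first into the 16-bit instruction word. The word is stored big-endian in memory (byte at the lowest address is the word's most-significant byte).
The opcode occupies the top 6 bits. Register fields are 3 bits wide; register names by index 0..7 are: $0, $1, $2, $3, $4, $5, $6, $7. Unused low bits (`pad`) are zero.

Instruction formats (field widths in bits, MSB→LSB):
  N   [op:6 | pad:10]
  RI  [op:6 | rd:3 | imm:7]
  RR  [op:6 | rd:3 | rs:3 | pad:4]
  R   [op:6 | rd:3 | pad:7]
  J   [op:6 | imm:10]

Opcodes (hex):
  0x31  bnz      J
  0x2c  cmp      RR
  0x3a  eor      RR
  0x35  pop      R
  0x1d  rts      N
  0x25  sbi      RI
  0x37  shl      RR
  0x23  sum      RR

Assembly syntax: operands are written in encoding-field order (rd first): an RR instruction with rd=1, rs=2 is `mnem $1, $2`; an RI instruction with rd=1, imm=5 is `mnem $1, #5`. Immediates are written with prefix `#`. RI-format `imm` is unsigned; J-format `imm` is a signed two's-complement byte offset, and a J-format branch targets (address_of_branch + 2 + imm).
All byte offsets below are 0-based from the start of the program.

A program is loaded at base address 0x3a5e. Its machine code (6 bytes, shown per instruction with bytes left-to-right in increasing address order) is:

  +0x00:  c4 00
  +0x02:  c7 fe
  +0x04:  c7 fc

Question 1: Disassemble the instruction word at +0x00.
bnz #0

[00] c4 00 → 0xc400
  top 6b → 0x31 → bnz [J]
  imm@[9:0]=0x0 ⇒ #0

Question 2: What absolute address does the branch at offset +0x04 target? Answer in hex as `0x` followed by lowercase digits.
0x3a60

off 0x04: read c7 fc as big → 0xc7fc
  top 6b → 0x31 → bnz [J]
  imm: (w>>0)&0x3ff=0x3fc (s10→-4) → #-4
  target = base 0x3a5e + off 0x04 + 2 + imm -4 = 0x3a60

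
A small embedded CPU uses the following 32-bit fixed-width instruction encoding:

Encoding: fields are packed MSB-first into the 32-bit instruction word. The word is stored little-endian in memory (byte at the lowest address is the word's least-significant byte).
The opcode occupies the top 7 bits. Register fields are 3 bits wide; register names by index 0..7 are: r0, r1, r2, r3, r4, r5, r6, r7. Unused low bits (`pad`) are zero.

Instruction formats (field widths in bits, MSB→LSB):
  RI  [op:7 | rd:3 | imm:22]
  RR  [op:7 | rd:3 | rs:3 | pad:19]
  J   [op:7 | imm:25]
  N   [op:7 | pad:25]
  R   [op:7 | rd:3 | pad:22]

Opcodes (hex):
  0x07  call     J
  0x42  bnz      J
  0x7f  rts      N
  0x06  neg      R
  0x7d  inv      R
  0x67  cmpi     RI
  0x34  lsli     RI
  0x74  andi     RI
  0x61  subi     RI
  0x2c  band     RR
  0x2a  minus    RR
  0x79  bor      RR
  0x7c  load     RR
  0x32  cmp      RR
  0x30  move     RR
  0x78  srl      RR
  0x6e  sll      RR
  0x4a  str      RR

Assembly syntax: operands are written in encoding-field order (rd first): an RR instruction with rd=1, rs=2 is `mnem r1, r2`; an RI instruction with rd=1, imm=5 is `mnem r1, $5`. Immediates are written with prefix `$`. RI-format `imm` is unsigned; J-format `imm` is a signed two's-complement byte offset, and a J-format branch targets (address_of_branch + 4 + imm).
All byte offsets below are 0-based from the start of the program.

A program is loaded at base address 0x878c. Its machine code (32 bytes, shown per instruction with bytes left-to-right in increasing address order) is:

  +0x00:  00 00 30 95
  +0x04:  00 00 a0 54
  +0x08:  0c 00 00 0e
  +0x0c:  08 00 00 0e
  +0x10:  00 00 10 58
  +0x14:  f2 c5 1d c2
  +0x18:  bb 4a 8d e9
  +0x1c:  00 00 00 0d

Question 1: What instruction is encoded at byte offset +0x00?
str r4, r6

+0x00: 00 00 30 95 ⇒ word 0x95300000 (little)
  op=0x95300000>>25=0x4a ⇒ str (RR)
  rd: (w>>22)&0x7=0x4 → r4
  rs: (w>>19)&0x7=0x6 → r6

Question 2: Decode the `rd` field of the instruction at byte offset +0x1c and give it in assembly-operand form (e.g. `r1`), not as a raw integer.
[1c] 00 00 00 0d → 0x0d000000
  opcode bits[31:25]=0x6: neg/R
  [24:22] rd=4 = r4

r4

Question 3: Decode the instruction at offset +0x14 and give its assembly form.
subi r0, $1951218

[14] f2 c5 1d c2 → 0xc21dc5f2
  opcode bits[31:25]=0x61: subi/RI
  rd: (w>>22)&0x7=0x0 → r0
  imm: (w>>0)&0x3fffff=0x1dc5f2 → $1951218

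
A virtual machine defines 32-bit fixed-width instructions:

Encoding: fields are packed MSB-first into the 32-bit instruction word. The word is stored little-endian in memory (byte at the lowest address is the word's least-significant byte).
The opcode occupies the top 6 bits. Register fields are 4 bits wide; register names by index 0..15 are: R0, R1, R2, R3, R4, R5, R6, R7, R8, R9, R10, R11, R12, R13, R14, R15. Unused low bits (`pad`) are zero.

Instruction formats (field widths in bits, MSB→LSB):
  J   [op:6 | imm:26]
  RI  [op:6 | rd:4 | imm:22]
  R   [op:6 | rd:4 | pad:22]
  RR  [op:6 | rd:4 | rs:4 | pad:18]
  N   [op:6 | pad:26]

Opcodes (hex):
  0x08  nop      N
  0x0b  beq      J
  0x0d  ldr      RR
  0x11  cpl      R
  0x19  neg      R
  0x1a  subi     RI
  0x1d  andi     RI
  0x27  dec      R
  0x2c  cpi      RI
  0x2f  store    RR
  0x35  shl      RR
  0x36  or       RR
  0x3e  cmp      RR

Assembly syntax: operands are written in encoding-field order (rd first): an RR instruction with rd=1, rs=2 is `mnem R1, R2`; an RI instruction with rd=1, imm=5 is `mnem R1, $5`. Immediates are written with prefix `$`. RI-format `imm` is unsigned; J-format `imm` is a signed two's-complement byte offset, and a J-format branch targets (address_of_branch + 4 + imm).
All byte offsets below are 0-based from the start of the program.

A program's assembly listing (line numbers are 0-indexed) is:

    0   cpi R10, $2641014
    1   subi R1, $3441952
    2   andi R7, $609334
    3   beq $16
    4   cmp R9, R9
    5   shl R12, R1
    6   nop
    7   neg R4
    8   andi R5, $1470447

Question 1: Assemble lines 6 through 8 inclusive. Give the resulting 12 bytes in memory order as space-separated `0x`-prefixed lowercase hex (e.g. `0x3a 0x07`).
0x00 0x00 0x00 0x20 0x00 0x00 0x00 0x65 0xef 0x6f 0x56 0x75

6. nop fields op=0x8:6|pad=0:26 → word 20000000h → 00 00 00 20
7. neg fields op=0x19:6|rd=4:4|pad=0:22 → word 65000000h → 00 00 00 65
8. andi fields op=0x1d:6|rd=5:4|imm=1470447:22 → word 75566fefh → ef 6f 56 75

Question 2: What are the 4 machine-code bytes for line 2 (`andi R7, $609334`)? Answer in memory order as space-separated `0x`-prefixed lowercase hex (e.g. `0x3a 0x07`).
L2: andi op=0x1d:6|rd=7:4|imm=609334:22 ⇒ 0x75c94c36 ⇒ little 36 4c c9 75

0x36 0x4c 0xc9 0x75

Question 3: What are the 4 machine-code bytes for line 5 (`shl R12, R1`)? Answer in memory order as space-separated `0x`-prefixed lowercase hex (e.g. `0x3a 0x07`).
L5: shl op=0x35:6|rd=12:4|rs=1:4|pad=0:18 ⇒ 0xd7040000 ⇒ little 00 00 04 d7

0x00 0x00 0x04 0xd7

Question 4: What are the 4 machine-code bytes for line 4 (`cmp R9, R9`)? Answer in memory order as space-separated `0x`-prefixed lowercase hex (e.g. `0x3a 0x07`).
L4: cmp op=0x3e:6|rd=9:4|rs=9:4|pad=0:18 ⇒ 0xfa640000 ⇒ little 00 00 64 fa

0x00 0x00 0x64 0xfa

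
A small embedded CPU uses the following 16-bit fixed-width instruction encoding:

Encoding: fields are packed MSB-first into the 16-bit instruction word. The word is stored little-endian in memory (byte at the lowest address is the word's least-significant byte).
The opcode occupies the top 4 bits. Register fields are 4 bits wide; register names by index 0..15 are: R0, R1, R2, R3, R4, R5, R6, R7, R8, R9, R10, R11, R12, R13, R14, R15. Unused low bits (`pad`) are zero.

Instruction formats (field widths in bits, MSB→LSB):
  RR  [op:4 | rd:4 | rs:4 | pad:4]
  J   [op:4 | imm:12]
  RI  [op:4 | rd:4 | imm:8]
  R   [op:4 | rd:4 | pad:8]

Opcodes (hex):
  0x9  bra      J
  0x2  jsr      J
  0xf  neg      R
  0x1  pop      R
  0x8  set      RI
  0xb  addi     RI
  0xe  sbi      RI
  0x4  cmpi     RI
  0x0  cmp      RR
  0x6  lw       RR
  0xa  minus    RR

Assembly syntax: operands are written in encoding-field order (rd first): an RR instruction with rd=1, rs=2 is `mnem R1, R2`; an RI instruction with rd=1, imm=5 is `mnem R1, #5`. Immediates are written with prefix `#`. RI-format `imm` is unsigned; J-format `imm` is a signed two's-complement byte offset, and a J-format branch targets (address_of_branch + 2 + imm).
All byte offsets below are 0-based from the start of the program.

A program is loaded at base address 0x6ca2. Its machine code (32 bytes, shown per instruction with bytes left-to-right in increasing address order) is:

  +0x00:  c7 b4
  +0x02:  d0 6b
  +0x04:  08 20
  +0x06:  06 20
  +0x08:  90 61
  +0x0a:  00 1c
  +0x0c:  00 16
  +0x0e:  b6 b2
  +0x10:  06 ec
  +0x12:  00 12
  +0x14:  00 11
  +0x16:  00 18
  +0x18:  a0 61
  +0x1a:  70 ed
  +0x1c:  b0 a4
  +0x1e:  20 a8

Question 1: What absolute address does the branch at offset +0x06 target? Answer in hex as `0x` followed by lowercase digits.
off 0x06: read 06 20 as little → 0x2006
  top 4b → 0x2 → jsr [J]
  imm: (w>>0)&0xfff=0x6 → #6
  target = base 0x6ca2 + off 0x06 + 2 + imm 6 = 0x6cb0

0x6cb0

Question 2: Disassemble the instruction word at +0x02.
@+02  little-endian(d0 6b) = 0x6bd0
  opcode bits[15:12]=0x6: lw/RR
  rd: (w>>8)&0xf=0xb → R11
  rs: (w>>4)&0xf=0xd → R13

lw R11, R13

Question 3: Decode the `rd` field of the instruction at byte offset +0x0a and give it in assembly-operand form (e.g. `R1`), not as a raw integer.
+0x0a: 00 1c ⇒ word 0x1c00 (little)
  opcode bits[15:12]=0x1: pop/R
  rd@[11:8]=0xc ⇒ R12

R12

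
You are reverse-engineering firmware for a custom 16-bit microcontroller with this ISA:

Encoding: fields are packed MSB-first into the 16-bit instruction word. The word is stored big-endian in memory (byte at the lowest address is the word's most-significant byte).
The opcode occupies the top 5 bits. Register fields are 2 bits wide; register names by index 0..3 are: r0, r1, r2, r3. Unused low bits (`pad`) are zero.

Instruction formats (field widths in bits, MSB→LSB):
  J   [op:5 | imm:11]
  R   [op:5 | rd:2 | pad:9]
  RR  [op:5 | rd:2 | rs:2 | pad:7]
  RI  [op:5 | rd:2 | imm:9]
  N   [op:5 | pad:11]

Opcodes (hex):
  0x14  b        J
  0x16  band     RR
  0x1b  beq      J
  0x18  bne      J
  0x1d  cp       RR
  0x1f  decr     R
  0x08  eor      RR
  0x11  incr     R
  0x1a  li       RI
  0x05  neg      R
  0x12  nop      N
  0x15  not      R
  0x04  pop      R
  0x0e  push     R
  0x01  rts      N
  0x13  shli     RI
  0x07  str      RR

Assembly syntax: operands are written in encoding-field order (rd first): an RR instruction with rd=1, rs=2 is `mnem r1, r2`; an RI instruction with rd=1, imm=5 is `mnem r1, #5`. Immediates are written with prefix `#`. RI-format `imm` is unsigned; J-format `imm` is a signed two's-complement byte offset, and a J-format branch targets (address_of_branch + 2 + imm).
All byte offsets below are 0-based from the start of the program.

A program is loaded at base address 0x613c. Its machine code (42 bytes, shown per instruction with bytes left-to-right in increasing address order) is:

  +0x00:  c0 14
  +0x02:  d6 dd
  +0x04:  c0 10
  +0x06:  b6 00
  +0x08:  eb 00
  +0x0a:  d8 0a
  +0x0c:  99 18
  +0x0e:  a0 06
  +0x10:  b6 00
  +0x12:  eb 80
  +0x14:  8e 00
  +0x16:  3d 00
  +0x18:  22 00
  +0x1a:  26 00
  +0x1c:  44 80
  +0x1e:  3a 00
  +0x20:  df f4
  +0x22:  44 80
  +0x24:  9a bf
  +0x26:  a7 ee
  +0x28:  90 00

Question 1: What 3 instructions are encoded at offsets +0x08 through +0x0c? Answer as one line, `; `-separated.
[08] eb 00 → 0xeb00
  top 5b → 0x1d → cp [RR]
  rd: (w>>9)&0x3=0x1 → r1
  rs: (w>>7)&0x3=0x2 → r2
[0a] d8 0a → 0xd80a
  top 5b → 0x1b → beq [J]
  imm: (w>>0)&0x7ff=0xa → #10
[0c] 99 18 → 0x9918
  top 5b → 0x13 → shli [RI]
  rd: (w>>9)&0x3=0x0 → r0
  imm: (w>>0)&0x1ff=0x118 → #280

cp r1, r2; beq #10; shli r0, #280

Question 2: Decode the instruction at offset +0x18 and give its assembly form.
pop r1

[18] 22 00 → 0x2200
  opcode bits[15:11]=0x4: pop/R
  rd@[10:9]=0x1 ⇒ r1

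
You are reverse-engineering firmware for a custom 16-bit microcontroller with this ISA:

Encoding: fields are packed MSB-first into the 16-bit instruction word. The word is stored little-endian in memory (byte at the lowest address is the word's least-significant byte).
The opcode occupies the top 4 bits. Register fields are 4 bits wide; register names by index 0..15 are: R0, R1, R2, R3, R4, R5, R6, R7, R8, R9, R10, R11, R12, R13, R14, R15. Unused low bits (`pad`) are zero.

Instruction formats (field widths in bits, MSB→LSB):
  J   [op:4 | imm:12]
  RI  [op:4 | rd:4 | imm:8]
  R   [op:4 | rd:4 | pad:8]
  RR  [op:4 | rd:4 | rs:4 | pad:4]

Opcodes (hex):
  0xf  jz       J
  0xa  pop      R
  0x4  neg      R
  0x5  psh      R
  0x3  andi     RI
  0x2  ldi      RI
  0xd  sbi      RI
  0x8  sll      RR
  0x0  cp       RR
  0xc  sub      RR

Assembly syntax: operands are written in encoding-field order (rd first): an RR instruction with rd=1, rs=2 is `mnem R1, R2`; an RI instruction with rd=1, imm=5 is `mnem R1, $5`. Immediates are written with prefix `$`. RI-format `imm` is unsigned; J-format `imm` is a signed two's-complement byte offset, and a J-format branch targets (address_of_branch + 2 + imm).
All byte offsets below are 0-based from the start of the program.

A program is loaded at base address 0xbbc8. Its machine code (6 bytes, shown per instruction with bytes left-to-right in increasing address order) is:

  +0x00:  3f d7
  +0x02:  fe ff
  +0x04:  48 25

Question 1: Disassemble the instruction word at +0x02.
+0x02: fe ff ⇒ word 0xfffe (little)
  top 4b → 0xf → jz [J]
  imm@[11:0]=0xffe (s12→-2) ⇒ $-2

jz $-2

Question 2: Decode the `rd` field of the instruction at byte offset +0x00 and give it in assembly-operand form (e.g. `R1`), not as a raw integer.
R7

[00] 3f d7 → 0xd73f
  top 4b → 0xd → sbi [RI]
  rd: (w>>8)&0xf=0x7 → R7
  imm: (w>>0)&0xff=0x3f → $63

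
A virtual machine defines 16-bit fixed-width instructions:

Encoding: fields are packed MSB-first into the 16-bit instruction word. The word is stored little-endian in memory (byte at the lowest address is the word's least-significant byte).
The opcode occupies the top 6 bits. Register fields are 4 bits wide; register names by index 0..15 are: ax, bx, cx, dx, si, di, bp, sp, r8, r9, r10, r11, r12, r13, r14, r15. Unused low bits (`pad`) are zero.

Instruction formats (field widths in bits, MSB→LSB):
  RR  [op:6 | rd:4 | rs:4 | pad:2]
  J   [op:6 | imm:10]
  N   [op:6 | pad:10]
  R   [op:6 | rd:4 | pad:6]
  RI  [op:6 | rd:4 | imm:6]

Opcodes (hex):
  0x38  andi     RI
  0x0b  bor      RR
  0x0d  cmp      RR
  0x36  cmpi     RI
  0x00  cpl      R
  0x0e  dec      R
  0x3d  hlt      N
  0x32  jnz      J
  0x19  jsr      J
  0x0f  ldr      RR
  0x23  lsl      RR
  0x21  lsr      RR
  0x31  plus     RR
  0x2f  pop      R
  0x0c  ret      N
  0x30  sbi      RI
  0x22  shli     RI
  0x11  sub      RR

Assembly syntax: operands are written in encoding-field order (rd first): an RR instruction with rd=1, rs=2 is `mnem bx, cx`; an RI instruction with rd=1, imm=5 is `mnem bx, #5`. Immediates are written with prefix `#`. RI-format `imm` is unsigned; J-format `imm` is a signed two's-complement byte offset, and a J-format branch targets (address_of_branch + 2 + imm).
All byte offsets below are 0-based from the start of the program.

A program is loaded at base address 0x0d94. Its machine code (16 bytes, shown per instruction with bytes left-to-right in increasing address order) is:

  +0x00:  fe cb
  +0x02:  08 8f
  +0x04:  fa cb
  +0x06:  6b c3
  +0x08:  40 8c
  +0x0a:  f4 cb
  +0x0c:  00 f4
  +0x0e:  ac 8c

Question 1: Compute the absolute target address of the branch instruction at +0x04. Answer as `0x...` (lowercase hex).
off 0x04: read fa cb as little → 0xcbfa
  opcode bits[15:10]=0x32: jnz/J
  imm@[9:0]=0x3fa (s10→-6) ⇒ #-6
  target = base 0x0d94 + off 0x04 + 2 + imm -6 = 0x0d94

0x0d94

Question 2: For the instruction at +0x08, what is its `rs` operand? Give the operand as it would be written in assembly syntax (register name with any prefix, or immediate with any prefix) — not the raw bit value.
[08] 40 8c → 0x8c40
  opcode bits[15:10]=0x23: lsl/RR
  rd: (w>>6)&0xf=0x1 → bx
  rs: (w>>2)&0xf=0x0 → ax

ax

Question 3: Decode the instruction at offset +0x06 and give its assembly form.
sbi r13, #43

@+06  little-endian(6b c3) = 0xc36b
  top 6b → 0x30 → sbi [RI]
  rd: (w>>6)&0xf=0xd → r13
  imm: (w>>0)&0x3f=0x2b → #43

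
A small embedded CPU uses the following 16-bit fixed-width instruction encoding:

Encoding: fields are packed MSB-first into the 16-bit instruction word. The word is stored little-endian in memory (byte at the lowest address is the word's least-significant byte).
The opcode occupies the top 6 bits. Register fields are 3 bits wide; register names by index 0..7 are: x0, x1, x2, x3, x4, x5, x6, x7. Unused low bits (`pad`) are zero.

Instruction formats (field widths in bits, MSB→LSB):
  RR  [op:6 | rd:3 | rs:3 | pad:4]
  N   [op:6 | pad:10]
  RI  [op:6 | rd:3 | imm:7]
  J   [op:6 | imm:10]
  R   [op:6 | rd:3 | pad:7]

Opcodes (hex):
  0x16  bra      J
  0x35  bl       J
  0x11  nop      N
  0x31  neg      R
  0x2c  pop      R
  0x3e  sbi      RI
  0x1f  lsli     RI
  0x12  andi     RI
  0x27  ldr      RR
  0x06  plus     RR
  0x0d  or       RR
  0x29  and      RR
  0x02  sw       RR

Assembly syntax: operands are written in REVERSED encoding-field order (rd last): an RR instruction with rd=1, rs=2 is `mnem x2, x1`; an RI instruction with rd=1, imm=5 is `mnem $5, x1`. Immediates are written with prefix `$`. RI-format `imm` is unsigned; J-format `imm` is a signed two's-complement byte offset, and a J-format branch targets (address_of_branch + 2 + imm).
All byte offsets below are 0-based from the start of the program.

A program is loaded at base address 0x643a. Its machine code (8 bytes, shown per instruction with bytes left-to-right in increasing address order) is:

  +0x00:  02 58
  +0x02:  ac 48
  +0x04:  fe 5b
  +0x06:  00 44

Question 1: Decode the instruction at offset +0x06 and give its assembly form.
nop

[06] 00 44 → 0x4400
  top 6b → 0x11 → nop [N]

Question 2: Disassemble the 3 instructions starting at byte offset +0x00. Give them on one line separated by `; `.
bra $2; andi $44, x1; bra $-2

@+00  little-endian(02 58) = 0x5802
  top 6b → 0x16 → bra [J]
  imm: (w>>0)&0x3ff=0x2 → $2
@+02  little-endian(ac 48) = 0x48ac
  top 6b → 0x12 → andi [RI]
  rd: (w>>7)&0x7=0x1 → x1
  imm: (w>>0)&0x7f=0x2c → $44
@+04  little-endian(fe 5b) = 0x5bfe
  top 6b → 0x16 → bra [J]
  imm: (w>>0)&0x3ff=0x3fe (s10→-2) → $-2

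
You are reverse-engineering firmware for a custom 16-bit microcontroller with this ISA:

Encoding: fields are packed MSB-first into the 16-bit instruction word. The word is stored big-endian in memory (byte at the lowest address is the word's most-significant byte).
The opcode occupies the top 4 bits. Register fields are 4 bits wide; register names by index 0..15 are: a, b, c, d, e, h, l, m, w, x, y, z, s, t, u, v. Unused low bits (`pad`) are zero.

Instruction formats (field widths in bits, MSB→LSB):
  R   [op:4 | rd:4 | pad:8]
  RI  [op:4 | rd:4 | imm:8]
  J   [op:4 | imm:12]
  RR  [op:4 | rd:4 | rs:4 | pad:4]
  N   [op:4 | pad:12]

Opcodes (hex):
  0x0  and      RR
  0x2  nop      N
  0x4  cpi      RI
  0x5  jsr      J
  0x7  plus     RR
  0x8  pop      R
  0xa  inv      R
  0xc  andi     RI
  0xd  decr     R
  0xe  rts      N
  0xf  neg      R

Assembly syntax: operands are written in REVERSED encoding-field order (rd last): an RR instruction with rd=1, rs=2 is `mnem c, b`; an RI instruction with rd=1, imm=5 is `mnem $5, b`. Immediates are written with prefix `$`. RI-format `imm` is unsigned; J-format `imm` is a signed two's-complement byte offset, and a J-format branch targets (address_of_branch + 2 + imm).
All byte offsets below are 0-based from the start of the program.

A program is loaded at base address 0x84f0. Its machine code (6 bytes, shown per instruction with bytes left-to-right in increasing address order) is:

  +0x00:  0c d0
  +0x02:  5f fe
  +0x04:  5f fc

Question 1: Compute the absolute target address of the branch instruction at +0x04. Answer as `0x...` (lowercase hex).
@+04  big-endian(5f fc) = 0x5ffc
  opcode bits[15:12]=0x5: jsr/J
  imm: (w>>0)&0xfff=0xffc (s12→-4) → $-4
  target = base 0x84f0 + off 0x04 + 2 + imm -4 = 0x84f2

0x84f2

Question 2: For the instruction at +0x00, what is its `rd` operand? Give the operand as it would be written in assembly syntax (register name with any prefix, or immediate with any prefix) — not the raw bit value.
[00] 0c d0 → 0x0cd0
  opcode bits[15:12]=0x0: and/RR
  rd: (w>>8)&0xf=0xc → s
  rs: (w>>4)&0xf=0xd → t

s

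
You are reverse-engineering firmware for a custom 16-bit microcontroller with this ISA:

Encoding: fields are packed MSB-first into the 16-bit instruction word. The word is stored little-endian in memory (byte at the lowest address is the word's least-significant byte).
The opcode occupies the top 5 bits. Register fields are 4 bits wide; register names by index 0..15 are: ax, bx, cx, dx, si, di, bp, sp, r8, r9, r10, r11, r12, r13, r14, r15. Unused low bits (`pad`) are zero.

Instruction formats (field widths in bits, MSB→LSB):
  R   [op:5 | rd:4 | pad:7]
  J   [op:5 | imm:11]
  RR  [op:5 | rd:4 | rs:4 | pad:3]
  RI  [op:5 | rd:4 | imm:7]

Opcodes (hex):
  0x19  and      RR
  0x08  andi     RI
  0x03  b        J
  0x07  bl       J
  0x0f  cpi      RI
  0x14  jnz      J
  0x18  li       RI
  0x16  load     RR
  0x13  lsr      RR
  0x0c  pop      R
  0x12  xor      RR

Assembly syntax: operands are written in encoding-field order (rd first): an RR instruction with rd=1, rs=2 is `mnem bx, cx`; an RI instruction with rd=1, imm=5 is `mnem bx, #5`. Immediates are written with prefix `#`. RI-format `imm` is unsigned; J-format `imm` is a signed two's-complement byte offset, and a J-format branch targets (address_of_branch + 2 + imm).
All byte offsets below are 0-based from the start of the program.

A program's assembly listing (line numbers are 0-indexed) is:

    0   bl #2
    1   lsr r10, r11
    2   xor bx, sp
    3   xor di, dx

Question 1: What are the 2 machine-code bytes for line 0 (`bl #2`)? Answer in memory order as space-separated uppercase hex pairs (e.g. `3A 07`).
02 38

L0: bl op=0x7:5|imm=2:11 ⇒ 0x3802 ⇒ little 02 38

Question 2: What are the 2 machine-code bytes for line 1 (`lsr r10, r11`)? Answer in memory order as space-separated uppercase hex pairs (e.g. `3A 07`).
1. lsr fields op=0x13:5|rd=10:4|rs=11:4|pad=0:3 → word 9d58h → 58 9d

58 9D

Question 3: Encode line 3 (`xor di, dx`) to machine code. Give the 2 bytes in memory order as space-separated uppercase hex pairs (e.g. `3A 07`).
L3: xor op=0x12:5|rd=5:4|rs=3:4|pad=0:3 ⇒ 0x9298 ⇒ little 98 92

98 92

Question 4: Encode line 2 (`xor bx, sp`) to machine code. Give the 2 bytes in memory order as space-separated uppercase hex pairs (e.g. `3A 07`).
B8 90

L2: xor op=0x12:5|rd=1:4|rs=7:4|pad=0:3 ⇒ 0x90b8 ⇒ little b8 90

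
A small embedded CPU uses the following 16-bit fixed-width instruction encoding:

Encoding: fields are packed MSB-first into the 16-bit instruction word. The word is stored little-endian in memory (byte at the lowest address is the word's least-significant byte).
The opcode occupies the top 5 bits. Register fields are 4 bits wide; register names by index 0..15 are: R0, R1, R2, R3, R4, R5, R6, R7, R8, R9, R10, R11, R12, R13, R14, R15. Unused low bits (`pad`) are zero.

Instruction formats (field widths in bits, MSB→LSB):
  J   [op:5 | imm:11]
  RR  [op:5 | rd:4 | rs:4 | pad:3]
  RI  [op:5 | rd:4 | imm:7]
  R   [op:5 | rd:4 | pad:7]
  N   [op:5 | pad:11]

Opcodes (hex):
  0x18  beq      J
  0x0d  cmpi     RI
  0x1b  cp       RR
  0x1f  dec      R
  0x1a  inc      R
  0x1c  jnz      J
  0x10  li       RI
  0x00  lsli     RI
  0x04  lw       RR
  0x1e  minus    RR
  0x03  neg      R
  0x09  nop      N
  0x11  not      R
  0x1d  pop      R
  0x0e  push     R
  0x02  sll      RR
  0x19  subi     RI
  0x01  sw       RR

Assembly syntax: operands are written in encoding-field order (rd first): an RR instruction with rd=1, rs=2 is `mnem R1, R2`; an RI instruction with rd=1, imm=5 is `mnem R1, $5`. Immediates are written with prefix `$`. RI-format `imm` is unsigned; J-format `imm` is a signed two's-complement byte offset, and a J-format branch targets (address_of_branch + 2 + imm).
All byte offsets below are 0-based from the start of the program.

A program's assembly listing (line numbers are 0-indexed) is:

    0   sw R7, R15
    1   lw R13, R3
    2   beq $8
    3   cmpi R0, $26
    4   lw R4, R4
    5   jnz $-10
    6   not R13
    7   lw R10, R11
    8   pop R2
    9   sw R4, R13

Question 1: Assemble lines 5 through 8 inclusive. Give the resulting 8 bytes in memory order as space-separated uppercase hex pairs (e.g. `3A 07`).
F6 E7 80 8E 58 25 00 E9

line 5 (jnz): pack op=0x1c:5|imm=-10:11 = 0xe7f6; little→ f6 e7
line 6 (not): pack op=0x11:5|rd=13:4|pad=0:7 = 0x8e80; little→ 80 8e
line 7 (lw): pack op=0x4:5|rd=10:4|rs=11:4|pad=0:3 = 0x2558; little→ 58 25
line 8 (pop): pack op=0x1d:5|rd=2:4|pad=0:7 = 0xe900; little→ 00 e9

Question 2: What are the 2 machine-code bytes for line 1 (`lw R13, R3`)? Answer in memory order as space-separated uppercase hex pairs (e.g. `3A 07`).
98 26

L1: lw op=0x4:5|rd=13:4|rs=3:4|pad=0:3 ⇒ 0x2698 ⇒ little 98 26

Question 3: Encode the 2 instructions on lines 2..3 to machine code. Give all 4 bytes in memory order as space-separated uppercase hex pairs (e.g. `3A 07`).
08 C0 1A 68

2. beq fields op=0x18:5|imm=8:11 → word c008h → 08 c0
3. cmpi fields op=0xd:5|rd=0:4|imm=26:7 → word 681ah → 1a 68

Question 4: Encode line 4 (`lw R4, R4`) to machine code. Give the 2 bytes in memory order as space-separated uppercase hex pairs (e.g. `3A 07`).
line 4 (lw): pack op=0x4:5|rd=4:4|rs=4:4|pad=0:3 = 0x2220; little→ 20 22

20 22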